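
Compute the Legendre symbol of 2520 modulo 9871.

-1

Factor out 2: 2520 = 2^3·315. Since 9871 ≡ 7 (mod 8), (2/9871) = +1, and (2/9871)^3 = +1. Now have (315/9871).
Both 315 ≡ 3 and 9871 ≡ 3 (mod 4), so reciprocity gives (315/9871) = -(9871/315). Reduce: 9871 ≡ 106 (mod 315). Now have -(106/315).
Factor out 2: 106 = 2·53. Since 315 ≡ 3 (mod 8), (2/315) = -1. Now have (53/315).
53 ≡ 1 (mod 4), so quadratic reciprocity gives (53/315) = (315/53). Reduce: 315 ≡ 50 (mod 53). Now have (50/53).
Factor out 2: 50 = 2·25. Since 53 ≡ 5 (mod 8), (2/53) = -1. Now have -(25/53).
25 ≡ 1 (mod 4), so quadratic reciprocity gives (25/53) = (53/25). Reduce: 53 ≡ 3 (mod 25). Now have -(3/25).
25 ≡ 1 (mod 4), so quadratic reciprocity gives (3/25) = (25/3). Reduce: 25 ≡ 1 (mod 3). Now have -(1/3).
(1/3) = 1. Collecting the sign factors: -1.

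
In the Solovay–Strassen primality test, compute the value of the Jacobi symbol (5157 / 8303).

(5157 / 8303)
  = (8303 / 5157)    [QR: 5157 ≡ 1 mod 4, sign kept]
  = (3146 / 5157)    [8303 ≡ 3146 mod 5157]
  = -(1573 / 5157)    [5157 ≡ 5 mod 8 ⇒ (2 / 5157) = -1]
  = -(5157 / 1573)    [QR: 1573 ≡ 1 mod 4, sign kept]
  = -(438 / 1573)    [5157 ≡ 438 mod 1573]
  = (219 / 1573)    [1573 ≡ 5 mod 8 ⇒ (2 / 1573) = -1]
  = (1573 / 219)    [QR: 1573 ≡ 1 mod 4, sign kept]
  = (40 / 219)    [1573 ≡ 40 mod 219]
  = -(5 / 219)    [219 ≡ 3 mod 8 ⇒ (2 / 219)^3 = -1]
  = -(219 / 5)    [QR: 5 ≡ 1 mod 4, sign kept]
  = -(4 / 5)    [219 ≡ 4 mod 5]
  = -(1 / 5)    [5 ≡ 5 mod 8 ⇒ (2 / 5)^2 = +1]
  = -1    [(1 / 5) = 1]

-1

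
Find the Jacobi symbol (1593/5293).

(1593/5293)
  = (5293/1593)    [QR: 1593 ≡ 1 mod 4, sign kept]
  = (514/1593)    [5293 ≡ 514 mod 1593]
  = (257/1593)    [1593 ≡ 1 mod 8 ⇒ (2/1593) = +1]
  = (1593/257)    [QR: 257 ≡ 1 mod 4, sign kept]
  = (51/257)    [1593 ≡ 51 mod 257]
  = (257/51)    [QR: 257 ≡ 1 mod 4, sign kept]
  = (2/51)    [257 ≡ 2 mod 51]
  = -(1/51)    [51 ≡ 3 mod 8 ⇒ (2/51) = -1]
  = -1    [(1/51) = 1]

-1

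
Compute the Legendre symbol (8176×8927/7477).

1

By multiplicativity, (8176·8927/7477) = (8176/7477)·(8927/7477).
First factor (8176/7477):
Reduce the numerator: 8176 ≡ 699 (mod 7477), so (8176/7477) = (699/7477).
7477 ≡ 1 (mod 4), so quadratic reciprocity gives (699/7477) = (7477/699). Reduce: 7477 ≡ 487 (mod 699). Now have (487/699).
Both 487 ≡ 3 and 699 ≡ 3 (mod 4), so reciprocity gives (487/699) = -(699/487). Reduce: 699 ≡ 212 (mod 487). Now have -(212/487).
Factor out 2: 212 = 2^2·53. Since 487 ≡ 7 (mod 8), (2/487) = +1, and (2/487)^2 = +1. Now have -(53/487).
53 ≡ 1 (mod 4), so quadratic reciprocity gives (53/487) = (487/53). Reduce: 487 ≡ 10 (mod 53). Now have -(10/53).
Factor out 2: 10 = 2·5. Since 53 ≡ 5 (mod 8), (2/53) = -1. Now have (5/53).
5 ≡ 1 (mod 4), so quadratic reciprocity gives (5/53) = (53/5). Reduce: 53 ≡ 3 (mod 5). Now have (3/5).
5 ≡ 1 (mod 4), so quadratic reciprocity gives (3/5) = (5/3). Reduce: 5 ≡ 2 (mod 3). Now have (2/3).
Factor out 2: 2 = 2. Since 3 ≡ 3 (mod 8), (2/3) = -1. Now have -(1/3).
(1/3) = 1. Collecting the sign factors: -1.
Second factor (8927/7477):
Reduce the numerator: 8927 ≡ 1450 (mod 7477), so (8927/7477) = (1450/7477).
Factor out 2: 1450 = 2·725. Since 7477 ≡ 5 (mod 8), (2/7477) = -1. Now have -(725/7477).
725 ≡ 1 (mod 4), so quadratic reciprocity gives (725/7477) = (7477/725). Reduce: 7477 ≡ 227 (mod 725). Now have -(227/725).
725 ≡ 1 (mod 4), so quadratic reciprocity gives (227/725) = (725/227). Reduce: 725 ≡ 44 (mod 227). Now have -(44/227).
Factor out 2: 44 = 2^2·11. Since 227 ≡ 3 (mod 8), (2/227) = -1, and (2/227)^2 = +1. Now have -(11/227).
Both 11 ≡ 3 and 227 ≡ 3 (mod 4), so reciprocity gives (11/227) = -(227/11). Reduce: 227 ≡ 7 (mod 11). Now have (7/11).
Both 7 ≡ 3 and 11 ≡ 3 (mod 4), so reciprocity gives (7/11) = -(11/7). Reduce: 11 ≡ 4 (mod 7). Now have -(4/7).
Factor out 2: 4 = 2^2. Since 7 ≡ 7 (mod 8), (2/7) = +1, and (2/7)^2 = +1. Now have -(1/7).
(1/7) = 1. Collecting the sign factors: -1.
Product: (-1)·(-1) = 1.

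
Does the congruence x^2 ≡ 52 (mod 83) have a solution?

no

Factor out 2: 52 = 2^2·13. Since 83 ≡ 3 (mod 8), (2/83) = -1, and (2/83)^2 = +1. Now have (13/83).
13 ≡ 1 (mod 4), so quadratic reciprocity gives (13/83) = (83/13). Reduce: 83 ≡ 5 (mod 13). Now have (5/13).
5 ≡ 1 (mod 4), so quadratic reciprocity gives (5/13) = (13/5). Reduce: 13 ≡ 3 (mod 5). Now have (3/5).
5 ≡ 1 (mod 4), so quadratic reciprocity gives (3/5) = (5/3). Reduce: 5 ≡ 2 (mod 3). Now have (2/3).
Factor out 2: 2 = 2. Since 3 ≡ 3 (mod 8), (2/3) = -1. Now have -(1/3).
(1/3) = 1. Collecting the sign factors: -1.
The Legendre symbol is -1, so x^2 ≡ 52 (mod 83) has no solution.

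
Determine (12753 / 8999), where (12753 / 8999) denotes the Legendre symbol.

1

Reduce the numerator: 12753 ≡ 3754 (mod 8999), so (12753 / 8999) = (3754 / 8999).
Factor out 2: 3754 = 2·1877. Since 8999 ≡ 7 (mod 8), (2 / 8999) = +1. Now have (1877 / 8999).
1877 ≡ 1 (mod 4), so quadratic reciprocity gives (1877 / 8999) = (8999 / 1877). Reduce: 8999 ≡ 1491 (mod 1877). Now have (1491 / 1877).
1877 ≡ 1 (mod 4), so quadratic reciprocity gives (1491 / 1877) = (1877 / 1491). Reduce: 1877 ≡ 386 (mod 1491). Now have (386 / 1491).
Factor out 2: 386 = 2·193. Since 1491 ≡ 3 (mod 8), (2 / 1491) = -1. Now have -(193 / 1491).
193 ≡ 1 (mod 4), so quadratic reciprocity gives (193 / 1491) = (1491 / 193). Reduce: 1491 ≡ 140 (mod 193). Now have -(140 / 193).
Factor out 2: 140 = 2^2·35. Since 193 ≡ 1 (mod 8), (2 / 193) = +1, and (2 / 193)^2 = +1. Now have -(35 / 193).
193 ≡ 1 (mod 4), so quadratic reciprocity gives (35 / 193) = (193 / 35). Reduce: 193 ≡ 18 (mod 35). Now have -(18 / 35).
Factor out 2: 18 = 2·9. Since 35 ≡ 3 (mod 8), (2 / 35) = -1. Now have (9 / 35).
9 ≡ 1 (mod 4), so quadratic reciprocity gives (9 / 35) = (35 / 9). Reduce: 35 ≡ 8 (mod 9). Now have (8 / 9).
Factor out 2: 8 = 2^3. Since 9 ≡ 1 (mod 8), (2 / 9) = +1, and (2 / 9)^3 = +1. Now have (1 / 9).
(1 / 9) = 1. Collecting the sign factors: 1.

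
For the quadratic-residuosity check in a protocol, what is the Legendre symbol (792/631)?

(792/631)
  = (161/631)    [792 ≡ 161 mod 631]
  = (631/161)    [QR: 161 ≡ 1 mod 4, sign kept]
  = (148/161)    [631 ≡ 148 mod 161]
  = (37/161)    [161 ≡ 1 mod 8 ⇒ (2/161)^2 = +1]
  = (161/37)    [QR: 37 ≡ 1 mod 4, sign kept]
  = (13/37)    [161 ≡ 13 mod 37]
  = (37/13)    [QR: 13 ≡ 1 mod 4, sign kept]
  = (11/13)    [37 ≡ 11 mod 13]
  = (13/11)    [QR: 13 ≡ 1 mod 4, sign kept]
  = (2/11)    [13 ≡ 2 mod 11]
  = -(1/11)    [11 ≡ 3 mod 8 ⇒ (2/11) = -1]
  = -1    [(1/11) = 1]

-1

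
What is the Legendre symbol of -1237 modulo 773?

Pull out -1: (-1237/773) = (-1/773)·(1237/773). Since 773 ≡ 1 (mod 4), (-1/773) = +1. Now have (1237/773).
Reduce the numerator: 1237 ≡ 464 (mod 773), so (1237/773) = (464/773).
Factor out 2: 464 = 2^4·29. Since 773 ≡ 5 (mod 8), (2/773) = -1, and (2/773)^4 = +1. Now have (29/773).
29 ≡ 1 (mod 4), so quadratic reciprocity gives (29/773) = (773/29). Reduce: 773 ≡ 19 (mod 29). Now have (19/29).
29 ≡ 1 (mod 4), so quadratic reciprocity gives (19/29) = (29/19). Reduce: 29 ≡ 10 (mod 19). Now have (10/19).
Factor out 2: 10 = 2·5. Since 19 ≡ 3 (mod 8), (2/19) = -1. Now have -(5/19).
5 ≡ 1 (mod 4), so quadratic reciprocity gives (5/19) = (19/5). Reduce: 19 ≡ 4 (mod 5). Now have -(4/5).
Factor out 2: 4 = 2^2. Since 5 ≡ 5 (mod 8), (2/5) = -1, and (2/5)^2 = +1. Now have -(1/5).
(1/5) = 1. Collecting the sign factors: -1.

-1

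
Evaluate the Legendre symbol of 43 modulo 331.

(43/331)
  = -(331/43)    [QR: both ≡ 3 mod 4, sign flips]
  = -(30/43)    [331 ≡ 30 mod 43]
  = (15/43)    [43 ≡ 3 mod 8 ⇒ (2/43) = -1]
  = -(43/15)    [QR: both ≡ 3 mod 4, sign flips]
  = -(13/15)    [43 ≡ 13 mod 15]
  = -(15/13)    [QR: 13 ≡ 1 mod 4, sign kept]
  = -(2/13)    [15 ≡ 2 mod 13]
  = (1/13)    [13 ≡ 5 mod 8 ⇒ (2/13) = -1]
  = 1    [(1/13) = 1]

1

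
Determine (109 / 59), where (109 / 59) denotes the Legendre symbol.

-1

(109 / 59)
  = (50 / 59)    [109 ≡ 50 mod 59]
  = -(25 / 59)    [59 ≡ 3 mod 8 ⇒ (2 / 59) = -1]
  = -(59 / 25)    [QR: 25 ≡ 1 mod 4, sign kept]
  = -(9 / 25)    [59 ≡ 9 mod 25]
  = -(25 / 9)    [QR: 9 ≡ 1 mod 4, sign kept]
  = -(7 / 9)    [25 ≡ 7 mod 9]
  = -(9 / 7)    [QR: 9 ≡ 1 mod 4, sign kept]
  = -(2 / 7)    [9 ≡ 2 mod 7]
  = -(1 / 7)    [7 ≡ 7 mod 8 ⇒ (2 / 7) = +1]
  = -1    [(1 / 7) = 1]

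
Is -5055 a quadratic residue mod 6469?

(-5055/6469)
  = (1414/6469)    [-5055 ≡ 1414 mod 6469]
  = -(707/6469)    [6469 ≡ 5 mod 8 ⇒ (2/6469) = -1]
  = -(6469/707)    [QR: 6469 ≡ 1 mod 4, sign kept]
  = -(106/707)    [6469 ≡ 106 mod 707]
  = (53/707)    [707 ≡ 3 mod 8 ⇒ (2/707) = -1]
  = (707/53)    [QR: 53 ≡ 1 mod 4, sign kept]
  = (18/53)    [707 ≡ 18 mod 53]
  = -(9/53)    [53 ≡ 5 mod 8 ⇒ (2/53) = -1]
  = -(53/9)    [QR: 9 ≡ 1 mod 4, sign kept]
  = -(8/9)    [53 ≡ 8 mod 9]
  = -(1/9)    [9 ≡ 1 mod 8 ⇒ (2/9)^3 = +1]
  = -1    [(1/9) = 1]
The Legendre symbol is -1, so x^2 ≡ -5055 (mod 6469) has no solution.

no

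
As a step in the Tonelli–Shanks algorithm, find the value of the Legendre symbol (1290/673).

(1290/673)
  = (617/673)    [1290 ≡ 617 mod 673]
  = (673/617)    [QR: 617 ≡ 1 mod 4, sign kept]
  = (56/617)    [673 ≡ 56 mod 617]
  = (7/617)    [617 ≡ 1 mod 8 ⇒ (2/617)^3 = +1]
  = (617/7)    [QR: 617 ≡ 1 mod 4, sign kept]
  = (1/7)    [617 ≡ 1 mod 7]
  = 1    [(1/7) = 1]

1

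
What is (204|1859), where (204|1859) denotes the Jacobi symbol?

Factor out 2: 204 = 2^2·51. Since 1859 ≡ 3 (mod 8), (2|1859) = -1, and (2|1859)^2 = +1. Now have (51|1859).
Both 51 ≡ 3 and 1859 ≡ 3 (mod 4), so reciprocity gives (51|1859) = -(1859|51). Reduce: 1859 ≡ 23 (mod 51). Now have -(23|51).
Both 23 ≡ 3 and 51 ≡ 3 (mod 4), so reciprocity gives (23|51) = -(51|23). Reduce: 51 ≡ 5 (mod 23). Now have (5|23).
5 ≡ 1 (mod 4), so quadratic reciprocity gives (5|23) = (23|5). Reduce: 23 ≡ 3 (mod 5). Now have (3|5).
5 ≡ 1 (mod 4), so quadratic reciprocity gives (3|5) = (5|3). Reduce: 5 ≡ 2 (mod 3). Now have (2|3).
Factor out 2: 2 = 2. Since 3 ≡ 3 (mod 8), (2|3) = -1. Now have -(1|3).
(1|3) = 1. Collecting the sign factors: -1.

-1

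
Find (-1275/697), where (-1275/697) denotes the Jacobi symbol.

0

(-1275/697)
  = (119/697)    [-1275 ≡ 119 mod 697]
  = (697/119)    [QR: 697 ≡ 1 mod 4, sign kept]
  = (102/119)    [697 ≡ 102 mod 119]
  = (51/119)    [119 ≡ 7 mod 8 ⇒ (2/119) = +1]
  = -(119/51)    [QR: both ≡ 3 mod 4, sign flips]
  = -(17/51)    [119 ≡ 17 mod 51]
  = -(51/17)    [QR: 17 ≡ 1 mod 4, sign kept]
  = -(0/17)    [51 ≡ 0 mod 17]
  = 0    [numerator 0, gcd > 1]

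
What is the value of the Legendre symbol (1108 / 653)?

-1

Reduce the numerator: 1108 ≡ 455 (mod 653), so (1108 / 653) = (455 / 653).
653 ≡ 1 (mod 4), so quadratic reciprocity gives (455 / 653) = (653 / 455). Reduce: 653 ≡ 198 (mod 455). Now have (198 / 455).
Factor out 2: 198 = 2·99. Since 455 ≡ 7 (mod 8), (2 / 455) = +1. Now have (99 / 455).
Both 99 ≡ 3 and 455 ≡ 3 (mod 4), so reciprocity gives (99 / 455) = -(455 / 99). Reduce: 455 ≡ 59 (mod 99). Now have -(59 / 99).
Both 59 ≡ 3 and 99 ≡ 3 (mod 4), so reciprocity gives (59 / 99) = -(99 / 59). Reduce: 99 ≡ 40 (mod 59). Now have (40 / 59).
Factor out 2: 40 = 2^3·5. Since 59 ≡ 3 (mod 8), (2 / 59) = -1, and (2 / 59)^3 = -1. Now have -(5 / 59).
5 ≡ 1 (mod 4), so quadratic reciprocity gives (5 / 59) = (59 / 5). Reduce: 59 ≡ 4 (mod 5). Now have -(4 / 5).
Factor out 2: 4 = 2^2. Since 5 ≡ 5 (mod 8), (2 / 5) = -1, and (2 / 5)^2 = +1. Now have -(1 / 5).
(1 / 5) = 1. Collecting the sign factors: -1.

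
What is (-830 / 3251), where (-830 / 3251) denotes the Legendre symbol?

Reduce the numerator: -830 ≡ 2421 (mod 3251), so (-830 / 3251) = (2421 / 3251).
2421 ≡ 1 (mod 4), so quadratic reciprocity gives (2421 / 3251) = (3251 / 2421). Reduce: 3251 ≡ 830 (mod 2421). Now have (830 / 2421).
Factor out 2: 830 = 2·415. Since 2421 ≡ 5 (mod 8), (2 / 2421) = -1. Now have -(415 / 2421).
2421 ≡ 1 (mod 4), so quadratic reciprocity gives (415 / 2421) = (2421 / 415). Reduce: 2421 ≡ 346 (mod 415). Now have -(346 / 415).
Factor out 2: 346 = 2·173. Since 415 ≡ 7 (mod 8), (2 / 415) = +1. Now have -(173 / 415).
173 ≡ 1 (mod 4), so quadratic reciprocity gives (173 / 415) = (415 / 173). Reduce: 415 ≡ 69 (mod 173). Now have -(69 / 173).
69 ≡ 1 (mod 4), so quadratic reciprocity gives (69 / 173) = (173 / 69). Reduce: 173 ≡ 35 (mod 69). Now have -(35 / 69).
69 ≡ 1 (mod 4), so quadratic reciprocity gives (35 / 69) = (69 / 35). Reduce: 69 ≡ 34 (mod 35). Now have -(34 / 35).
Factor out 2: 34 = 2·17. Since 35 ≡ 3 (mod 8), (2 / 35) = -1. Now have (17 / 35).
17 ≡ 1 (mod 4), so quadratic reciprocity gives (17 / 35) = (35 / 17). Reduce: 35 ≡ 1 (mod 17). Now have (1 / 17).
(1 / 17) = 1. Collecting the sign factors: 1.

1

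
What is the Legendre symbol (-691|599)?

(-691|599)
  = -(691|599)    [599 ≡ 3 mod 4 ⇒ (-1|599) = -1]
  = -(92|599)    [691 ≡ 92 mod 599]
  = -(23|599)    [599 ≡ 7 mod 8 ⇒ (2|599)^2 = +1]
  = (599|23)    [QR: both ≡ 3 mod 4, sign flips]
  = (1|23)    [599 ≡ 1 mod 23]
  = 1    [(1|23) = 1]

1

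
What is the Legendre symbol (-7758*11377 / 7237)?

By multiplicativity, (-7758·11377 / 7237) = (-7758 / 7237)·(11377 / 7237).
First factor (-7758 / 7237):
Pull out -1: (-7758 / 7237) = (-1 / 7237)·(7758 / 7237). Since 7237 ≡ 1 (mod 4), (-1 / 7237) = +1. Now have (7758 / 7237).
Reduce the numerator: 7758 ≡ 521 (mod 7237), so (7758 / 7237) = (521 / 7237).
521 ≡ 1 (mod 4), so quadratic reciprocity gives (521 / 7237) = (7237 / 521). Reduce: 7237 ≡ 464 (mod 521). Now have (464 / 521).
Factor out 2: 464 = 2^4·29. Since 521 ≡ 1 (mod 8), (2 / 521) = +1, and (2 / 521)^4 = +1. Now have (29 / 521).
29 ≡ 1 (mod 4), so quadratic reciprocity gives (29 / 521) = (521 / 29). Reduce: 521 ≡ 28 (mod 29). Now have (28 / 29).
Factor out 2: 28 = 2^2·7. Since 29 ≡ 5 (mod 8), (2 / 29) = -1, and (2 / 29)^2 = +1. Now have (7 / 29).
29 ≡ 1 (mod 4), so quadratic reciprocity gives (7 / 29) = (29 / 7). Reduce: 29 ≡ 1 (mod 7). Now have (1 / 7).
(1 / 7) = 1. Collecting the sign factors: 1.
Second factor (11377 / 7237):
Reduce the numerator: 11377 ≡ 4140 (mod 7237), so (11377 / 7237) = (4140 / 7237).
Factor out 2: 4140 = 2^2·1035. Since 7237 ≡ 5 (mod 8), (2 / 7237) = -1, and (2 / 7237)^2 = +1. Now have (1035 / 7237).
7237 ≡ 1 (mod 4), so quadratic reciprocity gives (1035 / 7237) = (7237 / 1035). Reduce: 7237 ≡ 1027 (mod 1035). Now have (1027 / 1035).
Both 1027 ≡ 3 and 1035 ≡ 3 (mod 4), so reciprocity gives (1027 / 1035) = -(1035 / 1027). Reduce: 1035 ≡ 8 (mod 1027). Now have -(8 / 1027).
Factor out 2: 8 = 2^3. Since 1027 ≡ 3 (mod 8), (2 / 1027) = -1, and (2 / 1027)^3 = -1. Now have (1 / 1027).
(1 / 1027) = 1. Collecting the sign factors: 1.
Product: (1)·(1) = 1.

1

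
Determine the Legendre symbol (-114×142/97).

1

By multiplicativity, (-114·142/97) = (-114/97)·(142/97).
First factor (-114/97):
Pull out -1: (-114/97) = (-1/97)·(114/97). Since 97 ≡ 1 (mod 4), (-1/97) = +1. Now have (114/97).
Reduce the numerator: 114 ≡ 17 (mod 97), so (114/97) = (17/97).
17 ≡ 1 (mod 4), so quadratic reciprocity gives (17/97) = (97/17). Reduce: 97 ≡ 12 (mod 17). Now have (12/17).
Factor out 2: 12 = 2^2·3. Since 17 ≡ 1 (mod 8), (2/17) = +1, and (2/17)^2 = +1. Now have (3/17).
17 ≡ 1 (mod 4), so quadratic reciprocity gives (3/17) = (17/3). Reduce: 17 ≡ 2 (mod 3). Now have (2/3).
Factor out 2: 2 = 2. Since 3 ≡ 3 (mod 8), (2/3) = -1. Now have -(1/3).
(1/3) = 1. Collecting the sign factors: -1.
Second factor (142/97):
Reduce the numerator: 142 ≡ 45 (mod 97), so (142/97) = (45/97).
45 ≡ 1 (mod 4), so quadratic reciprocity gives (45/97) = (97/45). Reduce: 97 ≡ 7 (mod 45). Now have (7/45).
45 ≡ 1 (mod 4), so quadratic reciprocity gives (7/45) = (45/7). Reduce: 45 ≡ 3 (mod 7). Now have (3/7).
Both 3 ≡ 3 and 7 ≡ 3 (mod 4), so reciprocity gives (3/7) = -(7/3). Reduce: 7 ≡ 1 (mod 3). Now have -(1/3).
(1/3) = 1. Collecting the sign factors: -1.
Product: (-1)·(-1) = 1.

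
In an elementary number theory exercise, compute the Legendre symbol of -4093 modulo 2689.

(-4093/2689)
  = (4093/2689)    [2689 ≡ 1 mod 4 ⇒ (-1/2689) = +1]
  = (1404/2689)    [4093 ≡ 1404 mod 2689]
  = (351/2689)    [2689 ≡ 1 mod 8 ⇒ (2/2689)^2 = +1]
  = (2689/351)    [QR: 2689 ≡ 1 mod 4, sign kept]
  = (232/351)    [2689 ≡ 232 mod 351]
  = (29/351)    [351 ≡ 7 mod 8 ⇒ (2/351)^3 = +1]
  = (351/29)    [QR: 29 ≡ 1 mod 4, sign kept]
  = (3/29)    [351 ≡ 3 mod 29]
  = (29/3)    [QR: 29 ≡ 1 mod 4, sign kept]
  = (2/3)    [29 ≡ 2 mod 3]
  = -(1/3)    [3 ≡ 3 mod 8 ⇒ (2/3) = -1]
  = -1    [(1/3) = 1]

-1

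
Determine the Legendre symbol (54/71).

(54/71)
  = (27/71)    [71 ≡ 7 mod 8 ⇒ (2/71) = +1]
  = -(71/27)    [QR: both ≡ 3 mod 4, sign flips]
  = -(17/27)    [71 ≡ 17 mod 27]
  = -(27/17)    [QR: 17 ≡ 1 mod 4, sign kept]
  = -(10/17)    [27 ≡ 10 mod 17]
  = -(5/17)    [17 ≡ 1 mod 8 ⇒ (2/17) = +1]
  = -(17/5)    [QR: 5 ≡ 1 mod 4, sign kept]
  = -(2/5)    [17 ≡ 2 mod 5]
  = (1/5)    [5 ≡ 5 mod 8 ⇒ (2/5) = -1]
  = 1    [(1/5) = 1]

1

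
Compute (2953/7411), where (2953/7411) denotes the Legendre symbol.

-1

2953 ≡ 1 (mod 4), so quadratic reciprocity gives (2953/7411) = (7411/2953). Reduce: 7411 ≡ 1505 (mod 2953). Now have (1505/2953).
1505 ≡ 1 (mod 4), so quadratic reciprocity gives (1505/2953) = (2953/1505). Reduce: 2953 ≡ 1448 (mod 1505). Now have (1448/1505).
Factor out 2: 1448 = 2^3·181. Since 1505 ≡ 1 (mod 8), (2/1505) = +1, and (2/1505)^3 = +1. Now have (181/1505).
181 ≡ 1 (mod 4), so quadratic reciprocity gives (181/1505) = (1505/181). Reduce: 1505 ≡ 57 (mod 181). Now have (57/181).
57 ≡ 1 (mod 4), so quadratic reciprocity gives (57/181) = (181/57). Reduce: 181 ≡ 10 (mod 57). Now have (10/57).
Factor out 2: 10 = 2·5. Since 57 ≡ 1 (mod 8), (2/57) = +1. Now have (5/57).
5 ≡ 1 (mod 4), so quadratic reciprocity gives (5/57) = (57/5). Reduce: 57 ≡ 2 (mod 5). Now have (2/5).
Factor out 2: 2 = 2. Since 5 ≡ 5 (mod 8), (2/5) = -1. Now have -(1/5).
(1/5) = 1. Collecting the sign factors: -1.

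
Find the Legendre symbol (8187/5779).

(8187/5779)
  = (2408/5779)    [8187 ≡ 2408 mod 5779]
  = -(301/5779)    [5779 ≡ 3 mod 8 ⇒ (2/5779)^3 = -1]
  = -(5779/301)    [QR: 301 ≡ 1 mod 4, sign kept]
  = -(60/301)    [5779 ≡ 60 mod 301]
  = -(15/301)    [301 ≡ 5 mod 8 ⇒ (2/301)^2 = +1]
  = -(301/15)    [QR: 301 ≡ 1 mod 4, sign kept]
  = -(1/15)    [301 ≡ 1 mod 15]
  = -1    [(1/15) = 1]

-1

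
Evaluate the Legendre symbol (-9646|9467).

-1

(-9646|9467)
  = -(9646|9467)    [9467 ≡ 3 mod 4 ⇒ (-1|9467) = -1]
  = -(179|9467)    [9646 ≡ 179 mod 9467]
  = (9467|179)    [QR: both ≡ 3 mod 4, sign flips]
  = (159|179)    [9467 ≡ 159 mod 179]
  = -(179|159)    [QR: both ≡ 3 mod 4, sign flips]
  = -(20|159)    [179 ≡ 20 mod 159]
  = -(5|159)    [159 ≡ 7 mod 8 ⇒ (2|159)^2 = +1]
  = -(159|5)    [QR: 5 ≡ 1 mod 4, sign kept]
  = -(4|5)    [159 ≡ 4 mod 5]
  = -(1|5)    [5 ≡ 5 mod 8 ⇒ (2|5)^2 = +1]
  = -1    [(1|5) = 1]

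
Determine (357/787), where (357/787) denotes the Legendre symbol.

(357/787)
  = (787/357)    [QR: 357 ≡ 1 mod 4, sign kept]
  = (73/357)    [787 ≡ 73 mod 357]
  = (357/73)    [QR: 73 ≡ 1 mod 4, sign kept]
  = (65/73)    [357 ≡ 65 mod 73]
  = (73/65)    [QR: 65 ≡ 1 mod 4, sign kept]
  = (8/65)    [73 ≡ 8 mod 65]
  = (1/65)    [65 ≡ 1 mod 8 ⇒ (2/65)^3 = +1]
  = 1    [(1/65) = 1]

1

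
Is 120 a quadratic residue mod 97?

Reduce the numerator: 120 ≡ 23 (mod 97), so (120/97) = (23/97).
97 ≡ 1 (mod 4), so quadratic reciprocity gives (23/97) = (97/23). Reduce: 97 ≡ 5 (mod 23). Now have (5/23).
5 ≡ 1 (mod 4), so quadratic reciprocity gives (5/23) = (23/5). Reduce: 23 ≡ 3 (mod 5). Now have (3/5).
5 ≡ 1 (mod 4), so quadratic reciprocity gives (3/5) = (5/3). Reduce: 5 ≡ 2 (mod 3). Now have (2/3).
Factor out 2: 2 = 2. Since 3 ≡ 3 (mod 8), (2/3) = -1. Now have -(1/3).
(1/3) = 1. Collecting the sign factors: -1.
(120/97) = -1, and 97 is prime, so 120 is not a quadratic residue mod 97.

no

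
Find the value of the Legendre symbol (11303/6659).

1

Reduce the numerator: 11303 ≡ 4644 (mod 6659), so (11303/6659) = (4644/6659).
Factor out 2: 4644 = 2^2·1161. Since 6659 ≡ 3 (mod 8), (2/6659) = -1, and (2/6659)^2 = +1. Now have (1161/6659).
1161 ≡ 1 (mod 4), so quadratic reciprocity gives (1161/6659) = (6659/1161). Reduce: 6659 ≡ 854 (mod 1161). Now have (854/1161).
Factor out 2: 854 = 2·427. Since 1161 ≡ 1 (mod 8), (2/1161) = +1. Now have (427/1161).
1161 ≡ 1 (mod 4), so quadratic reciprocity gives (427/1161) = (1161/427). Reduce: 1161 ≡ 307 (mod 427). Now have (307/427).
Both 307 ≡ 3 and 427 ≡ 3 (mod 4), so reciprocity gives (307/427) = -(427/307). Reduce: 427 ≡ 120 (mod 307). Now have -(120/307).
Factor out 2: 120 = 2^3·15. Since 307 ≡ 3 (mod 8), (2/307) = -1, and (2/307)^3 = -1. Now have (15/307).
Both 15 ≡ 3 and 307 ≡ 3 (mod 4), so reciprocity gives (15/307) = -(307/15). Reduce: 307 ≡ 7 (mod 15). Now have -(7/15).
Both 7 ≡ 3 and 15 ≡ 3 (mod 4), so reciprocity gives (7/15) = -(15/7). Reduce: 15 ≡ 1 (mod 7). Now have (1/7).
(1/7) = 1. Collecting the sign factors: 1.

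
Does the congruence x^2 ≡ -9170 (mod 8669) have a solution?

no

Pull out -1: (-9170/8669) = (-1/8669)·(9170/8669). Since 8669 ≡ 1 (mod 4), (-1/8669) = +1. Now have (9170/8669).
Reduce the numerator: 9170 ≡ 501 (mod 8669), so (9170/8669) = (501/8669).
501 ≡ 1 (mod 4), so quadratic reciprocity gives (501/8669) = (8669/501). Reduce: 8669 ≡ 152 (mod 501). Now have (152/501).
Factor out 2: 152 = 2^3·19. Since 501 ≡ 5 (mod 8), (2/501) = -1, and (2/501)^3 = -1. Now have -(19/501).
501 ≡ 1 (mod 4), so quadratic reciprocity gives (19/501) = (501/19). Reduce: 501 ≡ 7 (mod 19). Now have -(7/19).
Both 7 ≡ 3 and 19 ≡ 3 (mod 4), so reciprocity gives (7/19) = -(19/7). Reduce: 19 ≡ 5 (mod 7). Now have (5/7).
5 ≡ 1 (mod 4), so quadratic reciprocity gives (5/7) = (7/5). Reduce: 7 ≡ 2 (mod 5). Now have (2/5).
Factor out 2: 2 = 2. Since 5 ≡ 5 (mod 8), (2/5) = -1. Now have -(1/5).
(1/5) = 1. Collecting the sign factors: -1.
(-9170/8669) = -1, and 8669 is prime, so -9170 is not a quadratic residue mod 8669.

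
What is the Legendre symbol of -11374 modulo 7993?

1

Reduce the numerator: -11374 ≡ 4612 (mod 7993), so (-11374/7993) = (4612/7993).
Factor out 2: 4612 = 2^2·1153. Since 7993 ≡ 1 (mod 8), (2/7993) = +1, and (2/7993)^2 = +1. Now have (1153/7993).
1153 ≡ 1 (mod 4), so quadratic reciprocity gives (1153/7993) = (7993/1153). Reduce: 7993 ≡ 1075 (mod 1153). Now have (1075/1153).
1153 ≡ 1 (mod 4), so quadratic reciprocity gives (1075/1153) = (1153/1075). Reduce: 1153 ≡ 78 (mod 1075). Now have (78/1075).
Factor out 2: 78 = 2·39. Since 1075 ≡ 3 (mod 8), (2/1075) = -1. Now have -(39/1075).
Both 39 ≡ 3 and 1075 ≡ 3 (mod 4), so reciprocity gives (39/1075) = -(1075/39). Reduce: 1075 ≡ 22 (mod 39). Now have (22/39).
Factor out 2: 22 = 2·11. Since 39 ≡ 7 (mod 8), (2/39) = +1. Now have (11/39).
Both 11 ≡ 3 and 39 ≡ 3 (mod 4), so reciprocity gives (11/39) = -(39/11). Reduce: 39 ≡ 6 (mod 11). Now have -(6/11).
Factor out 2: 6 = 2·3. Since 11 ≡ 3 (mod 8), (2/11) = -1. Now have (3/11).
Both 3 ≡ 3 and 11 ≡ 3 (mod 4), so reciprocity gives (3/11) = -(11/3). Reduce: 11 ≡ 2 (mod 3). Now have -(2/3).
Factor out 2: 2 = 2. Since 3 ≡ 3 (mod 8), (2/3) = -1. Now have (1/3).
(1/3) = 1. Collecting the sign factors: 1.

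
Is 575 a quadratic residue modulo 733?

733 ≡ 1 (mod 4), so quadratic reciprocity gives (575|733) = (733|575). Reduce: 733 ≡ 158 (mod 575). Now have (158|575).
Factor out 2: 158 = 2·79. Since 575 ≡ 7 (mod 8), (2|575) = +1. Now have (79|575).
Both 79 ≡ 3 and 575 ≡ 3 (mod 4), so reciprocity gives (79|575) = -(575|79). Reduce: 575 ≡ 22 (mod 79). Now have -(22|79).
Factor out 2: 22 = 2·11. Since 79 ≡ 7 (mod 8), (2|79) = +1. Now have -(11|79).
Both 11 ≡ 3 and 79 ≡ 3 (mod 4), so reciprocity gives (11|79) = -(79|11). Reduce: 79 ≡ 2 (mod 11). Now have (2|11).
Factor out 2: 2 = 2. Since 11 ≡ 3 (mod 8), (2|11) = -1. Now have -(1|11).
(1|11) = 1. Collecting the sign factors: -1.
(575|733) = -1, and 733 is prime, so 575 is not a quadratic residue mod 733.

no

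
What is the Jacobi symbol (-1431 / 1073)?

-1

(-1431 / 1073)
  = (1431 / 1073)    [1073 ≡ 1 mod 4 ⇒ (-1 / 1073) = +1]
  = (358 / 1073)    [1431 ≡ 358 mod 1073]
  = (179 / 1073)    [1073 ≡ 1 mod 8 ⇒ (2 / 1073) = +1]
  = (1073 / 179)    [QR: 1073 ≡ 1 mod 4, sign kept]
  = (178 / 179)    [1073 ≡ 178 mod 179]
  = -(89 / 179)    [179 ≡ 3 mod 8 ⇒ (2 / 179) = -1]
  = -(179 / 89)    [QR: 89 ≡ 1 mod 4, sign kept]
  = -(1 / 89)    [179 ≡ 1 mod 89]
  = -1    [(1 / 89) = 1]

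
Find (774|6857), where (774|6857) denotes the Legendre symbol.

-1

Factor out 2: 774 = 2·387. Since 6857 ≡ 1 (mod 8), (2|6857) = +1. Now have (387|6857).
6857 ≡ 1 (mod 4), so quadratic reciprocity gives (387|6857) = (6857|387). Reduce: 6857 ≡ 278 (mod 387). Now have (278|387).
Factor out 2: 278 = 2·139. Since 387 ≡ 3 (mod 8), (2|387) = -1. Now have -(139|387).
Both 139 ≡ 3 and 387 ≡ 3 (mod 4), so reciprocity gives (139|387) = -(387|139). Reduce: 387 ≡ 109 (mod 139). Now have (109|139).
109 ≡ 1 (mod 4), so quadratic reciprocity gives (109|139) = (139|109). Reduce: 139 ≡ 30 (mod 109). Now have (30|109).
Factor out 2: 30 = 2·15. Since 109 ≡ 5 (mod 8), (2|109) = -1. Now have -(15|109).
109 ≡ 1 (mod 4), so quadratic reciprocity gives (15|109) = (109|15). Reduce: 109 ≡ 4 (mod 15). Now have -(4|15).
Factor out 2: 4 = 2^2. Since 15 ≡ 7 (mod 8), (2|15) = +1, and (2|15)^2 = +1. Now have -(1|15).
(1|15) = 1. Collecting the sign factors: -1.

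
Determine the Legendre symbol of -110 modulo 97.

Reduce the numerator: -110 ≡ 84 (mod 97), so (-110 / 97) = (84 / 97).
Factor out 2: 84 = 2^2·21. Since 97 ≡ 1 (mod 8), (2 / 97) = +1, and (2 / 97)^2 = +1. Now have (21 / 97).
21 ≡ 1 (mod 4), so quadratic reciprocity gives (21 / 97) = (97 / 21). Reduce: 97 ≡ 13 (mod 21). Now have (13 / 21).
13 ≡ 1 (mod 4), so quadratic reciprocity gives (13 / 21) = (21 / 13). Reduce: 21 ≡ 8 (mod 13). Now have (8 / 13).
Factor out 2: 8 = 2^3. Since 13 ≡ 5 (mod 8), (2 / 13) = -1, and (2 / 13)^3 = -1. Now have -(1 / 13).
(1 / 13) = 1. Collecting the sign factors: -1.

-1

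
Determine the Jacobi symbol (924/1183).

Factor out 2: 924 = 2^2·231. Since 1183 ≡ 7 (mod 8), (2/1183) = +1, and (2/1183)^2 = +1. Now have (231/1183).
Both 231 ≡ 3 and 1183 ≡ 3 (mod 4), so reciprocity gives (231/1183) = -(1183/231). Reduce: 1183 ≡ 28 (mod 231). Now have -(28/231).
Factor out 2: 28 = 2^2·7. Since 231 ≡ 7 (mod 8), (2/231) = +1, and (2/231)^2 = +1. Now have -(7/231).
Both 7 ≡ 3 and 231 ≡ 3 (mod 4), so reciprocity gives (7/231) = -(231/7). Reduce: 231 ≡ 0 (mod 7). Now have (0/7).
The numerator is now 0 with denominator 7 > 1: the symbol is 0.

0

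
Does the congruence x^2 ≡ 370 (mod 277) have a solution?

no

(370/277)
  = (93/277)    [370 ≡ 93 mod 277]
  = (277/93)    [QR: 93 ≡ 1 mod 4, sign kept]
  = (91/93)    [277 ≡ 91 mod 93]
  = (93/91)    [QR: 93 ≡ 1 mod 4, sign kept]
  = (2/91)    [93 ≡ 2 mod 91]
  = -(1/91)    [91 ≡ 3 mod 8 ⇒ (2/91) = -1]
  = -1    [(1/91) = 1]
(370/277) = -1, and 277 is prime, so 370 is not a quadratic residue mod 277.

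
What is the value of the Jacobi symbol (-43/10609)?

1

Pull out -1: (-43/10609) = (-1/10609)·(43/10609). Since 10609 ≡ 1 (mod 4), (-1/10609) = +1. Now have (43/10609).
10609 ≡ 1 (mod 4), so quadratic reciprocity gives (43/10609) = (10609/43). Reduce: 10609 ≡ 31 (mod 43). Now have (31/43).
Both 31 ≡ 3 and 43 ≡ 3 (mod 4), so reciprocity gives (31/43) = -(43/31). Reduce: 43 ≡ 12 (mod 31). Now have -(12/31).
Factor out 2: 12 = 2^2·3. Since 31 ≡ 7 (mod 8), (2/31) = +1, and (2/31)^2 = +1. Now have -(3/31).
Both 3 ≡ 3 and 31 ≡ 3 (mod 4), so reciprocity gives (3/31) = -(31/3). Reduce: 31 ≡ 1 (mod 3). Now have (1/3).
(1/3) = 1. Collecting the sign factors: 1.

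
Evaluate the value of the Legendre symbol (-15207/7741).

-1

Pull out -1: (-15207/7741) = (-1/7741)·(15207/7741). Since 7741 ≡ 1 (mod 4), (-1/7741) = +1. Now have (15207/7741).
Reduce the numerator: 15207 ≡ 7466 (mod 7741), so (15207/7741) = (7466/7741).
Factor out 2: 7466 = 2·3733. Since 7741 ≡ 5 (mod 8), (2/7741) = -1. Now have -(3733/7741).
3733 ≡ 1 (mod 4), so quadratic reciprocity gives (3733/7741) = (7741/3733). Reduce: 7741 ≡ 275 (mod 3733). Now have -(275/3733).
3733 ≡ 1 (mod 4), so quadratic reciprocity gives (275/3733) = (3733/275). Reduce: 3733 ≡ 158 (mod 275). Now have -(158/275).
Factor out 2: 158 = 2·79. Since 275 ≡ 3 (mod 8), (2/275) = -1. Now have (79/275).
Both 79 ≡ 3 and 275 ≡ 3 (mod 4), so reciprocity gives (79/275) = -(275/79). Reduce: 275 ≡ 38 (mod 79). Now have -(38/79).
Factor out 2: 38 = 2·19. Since 79 ≡ 7 (mod 8), (2/79) = +1. Now have -(19/79).
Both 19 ≡ 3 and 79 ≡ 3 (mod 4), so reciprocity gives (19/79) = -(79/19). Reduce: 79 ≡ 3 (mod 19). Now have (3/19).
Both 3 ≡ 3 and 19 ≡ 3 (mod 4), so reciprocity gives (3/19) = -(19/3). Reduce: 19 ≡ 1 (mod 3). Now have -(1/3).
(1/3) = 1. Collecting the sign factors: -1.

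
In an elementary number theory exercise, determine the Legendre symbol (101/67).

-1

Reduce the numerator: 101 ≡ 34 (mod 67), so (101/67) = (34/67).
Factor out 2: 34 = 2·17. Since 67 ≡ 3 (mod 8), (2/67) = -1. Now have -(17/67).
17 ≡ 1 (mod 4), so quadratic reciprocity gives (17/67) = (67/17). Reduce: 67 ≡ 16 (mod 17). Now have -(16/17).
Factor out 2: 16 = 2^4. Since 17 ≡ 1 (mod 8), (2/17) = +1, and (2/17)^4 = +1. Now have -(1/17).
(1/17) = 1. Collecting the sign factors: -1.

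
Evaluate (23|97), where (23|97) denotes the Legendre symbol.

-1

(23|97)
  = (97|23)    [QR: 97 ≡ 1 mod 4, sign kept]
  = (5|23)    [97 ≡ 5 mod 23]
  = (23|5)    [QR: 5 ≡ 1 mod 4, sign kept]
  = (3|5)    [23 ≡ 3 mod 5]
  = (5|3)    [QR: 5 ≡ 1 mod 4, sign kept]
  = (2|3)    [5 ≡ 2 mod 3]
  = -(1|3)    [3 ≡ 3 mod 8 ⇒ (2|3) = -1]
  = -1    [(1|3) = 1]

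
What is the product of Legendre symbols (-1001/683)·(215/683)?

1

By multiplicativity, (-1001·215/683) = (-1001/683)·(215/683).
First factor (-1001/683):
Reduce the numerator: -1001 ≡ 365 (mod 683), so (-1001/683) = (365/683).
365 ≡ 1 (mod 4), so quadratic reciprocity gives (365/683) = (683/365). Reduce: 683 ≡ 318 (mod 365). Now have (318/365).
Factor out 2: 318 = 2·159. Since 365 ≡ 5 (mod 8), (2/365) = -1. Now have -(159/365).
365 ≡ 1 (mod 4), so quadratic reciprocity gives (159/365) = (365/159). Reduce: 365 ≡ 47 (mod 159). Now have -(47/159).
Both 47 ≡ 3 and 159 ≡ 3 (mod 4), so reciprocity gives (47/159) = -(159/47). Reduce: 159 ≡ 18 (mod 47). Now have (18/47).
Factor out 2: 18 = 2·9. Since 47 ≡ 7 (mod 8), (2/47) = +1. Now have (9/47).
9 ≡ 1 (mod 4), so quadratic reciprocity gives (9/47) = (47/9). Reduce: 47 ≡ 2 (mod 9). Now have (2/9).
Factor out 2: 2 = 2. Since 9 ≡ 1 (mod 8), (2/9) = +1. Now have (1/9).
(1/9) = 1. Collecting the sign factors: 1.
Second factor (215/683):
Both 215 ≡ 3 and 683 ≡ 3 (mod 4), so reciprocity gives (215/683) = -(683/215). Reduce: 683 ≡ 38 (mod 215). Now have -(38/215).
Factor out 2: 38 = 2·19. Since 215 ≡ 7 (mod 8), (2/215) = +1. Now have -(19/215).
Both 19 ≡ 3 and 215 ≡ 3 (mod 4), so reciprocity gives (19/215) = -(215/19). Reduce: 215 ≡ 6 (mod 19). Now have (6/19).
Factor out 2: 6 = 2·3. Since 19 ≡ 3 (mod 8), (2/19) = -1. Now have -(3/19).
Both 3 ≡ 3 and 19 ≡ 3 (mod 4), so reciprocity gives (3/19) = -(19/3). Reduce: 19 ≡ 1 (mod 3). Now have (1/3).
(1/3) = 1. Collecting the sign factors: 1.
Product: (1)·(1) = 1.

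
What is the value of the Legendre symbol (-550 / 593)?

-1

(-550 / 593)
  = (550 / 593)    [593 ≡ 1 mod 4 ⇒ (-1 / 593) = +1]
  = (275 / 593)    [593 ≡ 1 mod 8 ⇒ (2 / 593) = +1]
  = (593 / 275)    [QR: 593 ≡ 1 mod 4, sign kept]
  = (43 / 275)    [593 ≡ 43 mod 275]
  = -(275 / 43)    [QR: both ≡ 3 mod 4, sign flips]
  = -(17 / 43)    [275 ≡ 17 mod 43]
  = -(43 / 17)    [QR: 17 ≡ 1 mod 4, sign kept]
  = -(9 / 17)    [43 ≡ 9 mod 17]
  = -(17 / 9)    [QR: 9 ≡ 1 mod 4, sign kept]
  = -(8 / 9)    [17 ≡ 8 mod 9]
  = -(1 / 9)    [9 ≡ 1 mod 8 ⇒ (2 / 9)^3 = +1]
  = -1    [(1 / 9) = 1]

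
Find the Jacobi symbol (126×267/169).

By multiplicativity, (126·267/169) = (126/169)·(267/169).
First factor (126/169):
Factor out 2: 126 = 2·63. Since 169 ≡ 1 (mod 8), (2/169) = +1. Now have (63/169).
169 ≡ 1 (mod 4), so quadratic reciprocity gives (63/169) = (169/63). Reduce: 169 ≡ 43 (mod 63). Now have (43/63).
Both 43 ≡ 3 and 63 ≡ 3 (mod 4), so reciprocity gives (43/63) = -(63/43). Reduce: 63 ≡ 20 (mod 43). Now have -(20/43).
Factor out 2: 20 = 2^2·5. Since 43 ≡ 3 (mod 8), (2/43) = -1, and (2/43)^2 = +1. Now have -(5/43).
5 ≡ 1 (mod 4), so quadratic reciprocity gives (5/43) = (43/5). Reduce: 43 ≡ 3 (mod 5). Now have -(3/5).
5 ≡ 1 (mod 4), so quadratic reciprocity gives (3/5) = (5/3). Reduce: 5 ≡ 2 (mod 3). Now have -(2/3).
Factor out 2: 2 = 2. Since 3 ≡ 3 (mod 8), (2/3) = -1. Now have (1/3).
(1/3) = 1. Collecting the sign factors: 1.
Second factor (267/169):
Reduce the numerator: 267 ≡ 98 (mod 169), so (267/169) = (98/169).
Factor out 2: 98 = 2·49. Since 169 ≡ 1 (mod 8), (2/169) = +1. Now have (49/169).
49 ≡ 1 (mod 4), so quadratic reciprocity gives (49/169) = (169/49). Reduce: 169 ≡ 22 (mod 49). Now have (22/49).
Factor out 2: 22 = 2·11. Since 49 ≡ 1 (mod 8), (2/49) = +1. Now have (11/49).
49 ≡ 1 (mod 4), so quadratic reciprocity gives (11/49) = (49/11). Reduce: 49 ≡ 5 (mod 11). Now have (5/11).
5 ≡ 1 (mod 4), so quadratic reciprocity gives (5/11) = (11/5). Reduce: 11 ≡ 1 (mod 5). Now have (1/5).
(1/5) = 1. Collecting the sign factors: 1.
Product: (1)·(1) = 1.

1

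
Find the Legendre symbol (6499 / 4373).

(6499 / 4373)
  = (2126 / 4373)    [6499 ≡ 2126 mod 4373]
  = -(1063 / 4373)    [4373 ≡ 5 mod 8 ⇒ (2 / 4373) = -1]
  = -(4373 / 1063)    [QR: 4373 ≡ 1 mod 4, sign kept]
  = -(121 / 1063)    [4373 ≡ 121 mod 1063]
  = -(1063 / 121)    [QR: 121 ≡ 1 mod 4, sign kept]
  = -(95 / 121)    [1063 ≡ 95 mod 121]
  = -(121 / 95)    [QR: 121 ≡ 1 mod 4, sign kept]
  = -(26 / 95)    [121 ≡ 26 mod 95]
  = -(13 / 95)    [95 ≡ 7 mod 8 ⇒ (2 / 95) = +1]
  = -(95 / 13)    [QR: 13 ≡ 1 mod 4, sign kept]
  = -(4 / 13)    [95 ≡ 4 mod 13]
  = -(1 / 13)    [13 ≡ 5 mod 8 ⇒ (2 / 13)^2 = +1]
  = -1    [(1 / 13) = 1]

-1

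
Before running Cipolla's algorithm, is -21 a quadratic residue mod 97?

(-21|97)
  = (21|97)    [97 ≡ 1 mod 4 ⇒ (-1|97) = +1]
  = (97|21)    [QR: 21 ≡ 1 mod 4, sign kept]
  = (13|21)    [97 ≡ 13 mod 21]
  = (21|13)    [QR: 13 ≡ 1 mod 4, sign kept]
  = (8|13)    [21 ≡ 8 mod 13]
  = -(1|13)    [13 ≡ 5 mod 8 ⇒ (2|13)^3 = -1]
  = -1    [(1|13) = 1]
(-21|97) = -1, and 97 is prime, so -21 is not a quadratic residue mod 97.

no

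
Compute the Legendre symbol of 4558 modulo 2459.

(4558 / 2459)
  = (2099 / 2459)    [4558 ≡ 2099 mod 2459]
  = -(2459 / 2099)    [QR: both ≡ 3 mod 4, sign flips]
  = -(360 / 2099)    [2459 ≡ 360 mod 2099]
  = (45 / 2099)    [2099 ≡ 3 mod 8 ⇒ (2 / 2099)^3 = -1]
  = (2099 / 45)    [QR: 45 ≡ 1 mod 4, sign kept]
  = (29 / 45)    [2099 ≡ 29 mod 45]
  = (45 / 29)    [QR: 29 ≡ 1 mod 4, sign kept]
  = (16 / 29)    [45 ≡ 16 mod 29]
  = (1 / 29)    [29 ≡ 5 mod 8 ⇒ (2 / 29)^4 = +1]
  = 1    [(1 / 29) = 1]

1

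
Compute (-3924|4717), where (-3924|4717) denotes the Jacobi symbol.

(-3924|4717)
  = (793|4717)    [-3924 ≡ 793 mod 4717]
  = (4717|793)    [QR: 793 ≡ 1 mod 4, sign kept]
  = (752|793)    [4717 ≡ 752 mod 793]
  = (47|793)    [793 ≡ 1 mod 8 ⇒ (2|793)^4 = +1]
  = (793|47)    [QR: 793 ≡ 1 mod 4, sign kept]
  = (41|47)    [793 ≡ 41 mod 47]
  = (47|41)    [QR: 41 ≡ 1 mod 4, sign kept]
  = (6|41)    [47 ≡ 6 mod 41]
  = (3|41)    [41 ≡ 1 mod 8 ⇒ (2|41) = +1]
  = (41|3)    [QR: 41 ≡ 1 mod 4, sign kept]
  = (2|3)    [41 ≡ 2 mod 3]
  = -(1|3)    [3 ≡ 3 mod 8 ⇒ (2|3) = -1]
  = -1    [(1|3) = 1]

-1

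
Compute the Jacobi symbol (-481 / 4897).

-1

Reduce the numerator: -481 ≡ 4416 (mod 4897), so (-481 / 4897) = (4416 / 4897).
Factor out 2: 4416 = 2^6·69. Since 4897 ≡ 1 (mod 8), (2 / 4897) = +1, and (2 / 4897)^6 = +1. Now have (69 / 4897).
69 ≡ 1 (mod 4), so quadratic reciprocity gives (69 / 4897) = (4897 / 69). Reduce: 4897 ≡ 67 (mod 69). Now have (67 / 69).
69 ≡ 1 (mod 4), so quadratic reciprocity gives (67 / 69) = (69 / 67). Reduce: 69 ≡ 2 (mod 67). Now have (2 / 67).
Factor out 2: 2 = 2. Since 67 ≡ 3 (mod 8), (2 / 67) = -1. Now have -(1 / 67).
(1 / 67) = 1. Collecting the sign factors: -1.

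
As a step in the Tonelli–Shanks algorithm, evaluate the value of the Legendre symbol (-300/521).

-1

(-300/521)
  = (221/521)    [-300 ≡ 221 mod 521]
  = (521/221)    [QR: 221 ≡ 1 mod 4, sign kept]
  = (79/221)    [521 ≡ 79 mod 221]
  = (221/79)    [QR: 221 ≡ 1 mod 4, sign kept]
  = (63/79)    [221 ≡ 63 mod 79]
  = -(79/63)    [QR: both ≡ 3 mod 4, sign flips]
  = -(16/63)    [79 ≡ 16 mod 63]
  = -(1/63)    [63 ≡ 7 mod 8 ⇒ (2/63)^4 = +1]
  = -1    [(1/63) = 1]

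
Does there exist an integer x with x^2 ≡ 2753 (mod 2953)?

(2753|2953)
  = (2953|2753)    [QR: 2753 ≡ 1 mod 4, sign kept]
  = (200|2753)    [2953 ≡ 200 mod 2753]
  = (25|2753)    [2753 ≡ 1 mod 8 ⇒ (2|2753)^3 = +1]
  = (2753|25)    [QR: 25 ≡ 1 mod 4, sign kept]
  = (3|25)    [2753 ≡ 3 mod 25]
  = (25|3)    [QR: 25 ≡ 1 mod 4, sign kept]
  = (1|3)    [25 ≡ 1 mod 3]
  = 1    [(1|3) = 1]
(2753|2953) = 1, and 2953 is prime, so 2753 is a quadratic residue mod 2953.

yes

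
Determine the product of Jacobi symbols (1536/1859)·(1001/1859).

By multiplicativity, (1536·1001/1859) = (1536/1859)·(1001/1859).
First factor (1536/1859):
(1536/1859)
  = -(3/1859)    [1859 ≡ 3 mod 8 ⇒ (2/1859)^9 = -1]
  = (1859/3)    [QR: both ≡ 3 mod 4, sign flips]
  = (2/3)    [1859 ≡ 2 mod 3]
  = -(1/3)    [3 ≡ 3 mod 8 ⇒ (2/3) = -1]
  = -1    [(1/3) = 1]
Second factor (1001/1859):
(1001/1859)
  = (1859/1001)    [QR: 1001 ≡ 1 mod 4, sign kept]
  = (858/1001)    [1859 ≡ 858 mod 1001]
  = (429/1001)    [1001 ≡ 1 mod 8 ⇒ (2/1001) = +1]
  = (1001/429)    [QR: 429 ≡ 1 mod 4, sign kept]
  = (143/429)    [1001 ≡ 143 mod 429]
  = (429/143)    [QR: 429 ≡ 1 mod 4, sign kept]
  = (0/143)    [429 ≡ 0 mod 143]
  = 0    [numerator 0, gcd > 1]
Product: (-1)·(0) = 0.

0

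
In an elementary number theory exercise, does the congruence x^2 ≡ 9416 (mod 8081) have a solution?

(9416|8081)
  = (1335|8081)    [9416 ≡ 1335 mod 8081]
  = (8081|1335)    [QR: 8081 ≡ 1 mod 4, sign kept]
  = (71|1335)    [8081 ≡ 71 mod 1335]
  = -(1335|71)    [QR: both ≡ 3 mod 4, sign flips]
  = -(57|71)    [1335 ≡ 57 mod 71]
  = -(71|57)    [QR: 57 ≡ 1 mod 4, sign kept]
  = -(14|57)    [71 ≡ 14 mod 57]
  = -(7|57)    [57 ≡ 1 mod 8 ⇒ (2|57) = +1]
  = -(57|7)    [QR: 57 ≡ 1 mod 4, sign kept]
  = -(1|7)    [57 ≡ 1 mod 7]
  = -1    [(1|7) = 1]
(9416|8081) = -1, and 8081 is prime, so 9416 is not a quadratic residue mod 8081.

no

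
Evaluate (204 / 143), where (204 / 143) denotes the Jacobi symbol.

(204 / 143)
  = (61 / 143)    [204 ≡ 61 mod 143]
  = (143 / 61)    [QR: 61 ≡ 1 mod 4, sign kept]
  = (21 / 61)    [143 ≡ 21 mod 61]
  = (61 / 21)    [QR: 21 ≡ 1 mod 4, sign kept]
  = (19 / 21)    [61 ≡ 19 mod 21]
  = (21 / 19)    [QR: 21 ≡ 1 mod 4, sign kept]
  = (2 / 19)    [21 ≡ 2 mod 19]
  = -(1 / 19)    [19 ≡ 3 mod 8 ⇒ (2 / 19) = -1]
  = -1    [(1 / 19) = 1]

-1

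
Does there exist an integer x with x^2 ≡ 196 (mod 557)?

yes

Factor out 2: 196 = 2^2·49. Since 557 ≡ 5 (mod 8), (2/557) = -1, and (2/557)^2 = +1. Now have (49/557).
49 ≡ 1 (mod 4), so quadratic reciprocity gives (49/557) = (557/49). Reduce: 557 ≡ 18 (mod 49). Now have (18/49).
Factor out 2: 18 = 2·9. Since 49 ≡ 1 (mod 8), (2/49) = +1. Now have (9/49).
9 ≡ 1 (mod 4), so quadratic reciprocity gives (9/49) = (49/9). Reduce: 49 ≡ 4 (mod 9). Now have (4/9).
Factor out 2: 4 = 2^2. Since 9 ≡ 1 (mod 8), (2/9) = +1, and (2/9)^2 = +1. Now have (1/9).
(1/9) = 1. Collecting the sign factors: 1.
(196/557) = 1, and 557 is prime, so 196 is a quadratic residue mod 557.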